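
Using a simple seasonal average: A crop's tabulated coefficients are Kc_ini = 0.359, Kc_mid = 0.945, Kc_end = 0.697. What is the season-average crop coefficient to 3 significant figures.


Approach: apply a simple seasonal average, Kc_avg = (Kc_ini + Kc_mid + Kc_end)/3.
Kc_avg = (0.359 + 0.945 + 0.697)/3 = 0.667
Therefore the season-average crop coefficient = 0.667.


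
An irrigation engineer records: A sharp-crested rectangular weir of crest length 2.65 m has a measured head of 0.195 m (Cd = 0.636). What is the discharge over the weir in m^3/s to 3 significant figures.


Approach: apply the rectangular weir equation, Q = (2/3)*Cd*L*sqrt(2g)*H^1.5.
Q = (2/3)*0.636*2.65*sqrt(2*9.81)*0.195^1.5 = 0.429 m^3/s
Therefore the discharge over the weir = 0.429 m^3/s.


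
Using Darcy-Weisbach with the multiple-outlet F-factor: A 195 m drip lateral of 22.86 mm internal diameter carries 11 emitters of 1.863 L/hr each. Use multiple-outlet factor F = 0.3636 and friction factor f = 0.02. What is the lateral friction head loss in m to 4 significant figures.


Approach: apply Darcy-Weisbach with the multiple-outlet F-factor, Q = n*q/(3600*1000) m^3/s; v = Q/A; hf = F*f*(L/D)*(v^2/(2g)).
Q = 11*1.863/(3600*1000) = 5.69250e-06 m^3/s
A = pi*(22.86e-3/2)^2 = 4.10433e-04 m^2, so v = Q/A = 0.0138695 m/s
hf = 0.3636*0.02*(195/0.02286)*(0.0138695^2/(2*9.81)) = 0.0006082 m
Therefore the lateral friction head loss = 0.0006082 m.


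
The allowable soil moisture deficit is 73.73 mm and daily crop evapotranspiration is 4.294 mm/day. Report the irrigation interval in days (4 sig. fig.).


Approach: apply the irrigation interval relation, interval = SMD / ETc.
interval = 73.73 / 4.294 = 17.17 days
Therefore the irrigation interval = 17.17 days.


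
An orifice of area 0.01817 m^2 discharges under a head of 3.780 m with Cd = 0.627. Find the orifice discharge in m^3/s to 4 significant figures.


Approach: apply the orifice equation, Q = Cd*A*sqrt(2*g*h).
Q = 0.627 * 0.01817 * sqrt(2*9.81*3.780) = 0.09811 m^3/s
Therefore the orifice discharge = 0.09811 m^3/s.


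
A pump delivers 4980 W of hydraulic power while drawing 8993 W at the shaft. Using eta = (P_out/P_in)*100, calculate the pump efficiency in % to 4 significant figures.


eta = (4980 / 8993) * 100 = 55.38 %
Therefore the pump efficiency = 55.38 %.


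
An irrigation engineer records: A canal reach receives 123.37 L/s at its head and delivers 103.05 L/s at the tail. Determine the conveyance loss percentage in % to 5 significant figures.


Approach: apply the conveyance loss ratio, loss% = ((Q_head - Q_tail)/Q_head)*100.
loss = ((123.37 - 103.05)/123.37)*100 = 16.471 %
Therefore the conveyance loss percentage = 16.471 %.


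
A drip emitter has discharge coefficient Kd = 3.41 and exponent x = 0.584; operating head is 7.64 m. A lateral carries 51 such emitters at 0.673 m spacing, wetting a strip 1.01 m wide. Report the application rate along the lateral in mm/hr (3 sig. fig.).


Approach: apply the emitter equation with a lateral mass balance, q = Kd*h^x; Q = n*q; rate = Q/(n*spacing*width).
Step 1 — single emitter flow (q = Kd*h^x):
  q = 3.41 * 7.64^0.584 = 11.181 L/hr
Step 2 — total lateral flow: Q = 51 * 11.181 = 570.23 L/hr
Step 3 — wetted area: A = 51 * 0.673 * 1.01 = 34.666 m^2
Step 4 — application rate: Q/A = 570.23/34.666 = 16.4 mm/hr
Therefore the application rate along the lateral = 16.4 mm/hr.


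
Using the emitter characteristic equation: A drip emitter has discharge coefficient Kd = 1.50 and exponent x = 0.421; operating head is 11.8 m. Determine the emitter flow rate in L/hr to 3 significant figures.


Approach: apply the emitter characteristic equation, q = Kd * h^x.
q = 1.50 * 11.8^0.421 = 4.24 L/hr
Therefore the emitter flow rate = 4.24 L/hr.


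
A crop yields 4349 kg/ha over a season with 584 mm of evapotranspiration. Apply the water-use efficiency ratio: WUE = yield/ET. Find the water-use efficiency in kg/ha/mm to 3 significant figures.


WUE = 4349 / 584 = 7.45 kg/ha/mm
Therefore the water-use efficiency = 7.45 kg/ha/mm.


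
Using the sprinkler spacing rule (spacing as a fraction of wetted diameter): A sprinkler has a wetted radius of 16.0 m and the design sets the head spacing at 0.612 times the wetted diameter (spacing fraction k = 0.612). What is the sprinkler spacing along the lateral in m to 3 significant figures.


Approach: apply the sprinkler spacing rule (spacing as a fraction of wetted diameter), S = k*(2*R).
S = 0.612 * (2 * 16.0) = 19.6 m
Therefore the sprinkler spacing along the lateral = 19.6 m.


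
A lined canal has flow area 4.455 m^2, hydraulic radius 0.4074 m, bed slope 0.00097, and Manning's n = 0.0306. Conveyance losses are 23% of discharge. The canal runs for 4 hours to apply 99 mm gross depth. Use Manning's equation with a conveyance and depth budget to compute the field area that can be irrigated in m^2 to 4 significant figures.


Approach: apply Manning's equation with a conveyance and depth budget, Q = (1/n)*A*R^(2/3)*S^(1/2); Q_field = Q*(1-loss); Area = Q_field*t/(d/1000).
Step 1 — canal discharge (Manning's equation):
  Q = (1/0.0306) * 4.455 * 0.4074^(2/3) * 0.00097^(1/2) = 2.49187 m^3/s
Step 2 — delivered flow: Q_field = 2.49187*(1 - 23/100) = 1.91874 m^3/s
Step 3 — volume delivered: V = 1.91874 * 4*3600 = 27629.9 m^3
Step 4 — area served: A = V / (depth/1000) = 27629.9 / 0.099 = 279100 m^2
Therefore the field area that can be irrigated = 279100 m^2.


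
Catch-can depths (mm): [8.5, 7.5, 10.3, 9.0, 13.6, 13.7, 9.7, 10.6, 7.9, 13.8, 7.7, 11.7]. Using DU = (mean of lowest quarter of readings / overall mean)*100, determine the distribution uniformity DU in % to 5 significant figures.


sorted lowest 3 of 12: [7.5, 7.7, 7.9] -> mean = 7.700000 mm
overall mean = 10.33333 mm
DU = (7.700000/10.33333)*100 = 74.516 %
Therefore the distribution uniformity DU = 74.516 %.


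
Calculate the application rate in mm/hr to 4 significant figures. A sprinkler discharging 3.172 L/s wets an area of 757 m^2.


Approach: apply the application rate relation, rate = (Q/A)*3600.
rate = (3.172 / 757) * 3600 = 15.08 mm/hr
Therefore the application rate = 15.08 mm/hr.


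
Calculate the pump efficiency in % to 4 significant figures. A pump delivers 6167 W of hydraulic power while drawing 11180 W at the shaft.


Approach: apply the efficiency ratio, eta = (P_out/P_in)*100.
eta = (6167 / 11180) * 100 = 55.16 %
Therefore the pump efficiency = 55.16 %.


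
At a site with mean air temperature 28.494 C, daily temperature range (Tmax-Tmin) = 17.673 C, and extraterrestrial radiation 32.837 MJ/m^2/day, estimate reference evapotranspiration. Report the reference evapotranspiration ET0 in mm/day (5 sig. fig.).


Approach: apply the Hargreaves-Samani method, ET0 = 0.0023*(Tmean+17.8)*sqrt(Tmax-Tmin)*0.408*Ra.
ET0 = 0.0023*(28.494+17.8)*sqrt(17.673)*0.408*32.837 = 5.9970 mm/day
Therefore the reference evapotranspiration ET0 = 5.9970 mm/day.


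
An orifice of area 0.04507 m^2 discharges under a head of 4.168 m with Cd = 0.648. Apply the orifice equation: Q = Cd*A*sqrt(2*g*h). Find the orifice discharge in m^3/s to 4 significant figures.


Q = 0.648 * 0.04507 * sqrt(2*9.81*4.168) = 0.2641 m^3/s
Therefore the orifice discharge = 0.2641 m^3/s.


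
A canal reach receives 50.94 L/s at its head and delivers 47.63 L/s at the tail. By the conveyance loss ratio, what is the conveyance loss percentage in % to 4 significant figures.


Approach: apply the conveyance loss ratio, loss% = ((Q_head - Q_tail)/Q_head)*100.
loss = ((50.94 - 47.63)/50.94)*100 = 6.498 %
Therefore the conveyance loss percentage = 6.498 %.


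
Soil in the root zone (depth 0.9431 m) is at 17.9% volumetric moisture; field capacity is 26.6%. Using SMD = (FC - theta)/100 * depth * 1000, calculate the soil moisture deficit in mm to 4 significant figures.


SMD = (26.6 - 17.9)/100 * 0.9431 * 1000 = 82.05 mm
Therefore the soil moisture deficit = 82.05 mm.


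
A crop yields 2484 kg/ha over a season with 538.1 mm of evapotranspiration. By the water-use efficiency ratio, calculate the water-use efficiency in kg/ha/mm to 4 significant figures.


Approach: apply the water-use efficiency ratio, WUE = yield/ET.
WUE = 2484 / 538.1 = 4.616 kg/ha/mm
Therefore the water-use efficiency = 4.616 kg/ha/mm.


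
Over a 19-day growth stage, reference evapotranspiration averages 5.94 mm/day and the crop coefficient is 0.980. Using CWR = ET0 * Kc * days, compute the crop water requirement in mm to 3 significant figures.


CWR = 5.94 * 0.980 * 19 = 111 mm
Therefore the crop water requirement = 111 mm.


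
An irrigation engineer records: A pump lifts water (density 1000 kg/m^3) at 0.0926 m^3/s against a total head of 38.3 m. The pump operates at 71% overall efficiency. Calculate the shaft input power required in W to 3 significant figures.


Approach: apply hydraulic power then efficiency conversion, P = rho*g*Q*H; P_in = P/eta.
Step 1 — hydraulic power (P = rho*g*Q*H):
  P = 1000 * 9.81 * 0.0926 * 38.3 = 34792 W
Step 2 — input power: P_in = P/eta = 34792 / 0.71 = 49000 W
Therefore the shaft input power required = 49000 W.


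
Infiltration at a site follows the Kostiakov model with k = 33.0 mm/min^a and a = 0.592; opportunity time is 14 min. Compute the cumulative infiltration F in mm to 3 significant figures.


Approach: apply the Kostiakov infiltration equation, F = k*t^a.
F = 33.0 * 14^0.592 = 157 mm
Therefore the cumulative infiltration F = 157 mm.


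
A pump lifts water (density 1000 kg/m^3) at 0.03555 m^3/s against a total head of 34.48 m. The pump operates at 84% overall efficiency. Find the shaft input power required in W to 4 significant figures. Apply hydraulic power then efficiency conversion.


Approach: apply hydraulic power then efficiency conversion, P = rho*g*Q*H; P_in = P/eta.
Step 1 — hydraulic power (P = rho*g*Q*H):
  P = 1000 * 9.81 * 0.03555 * 34.48 = 12024.7 W
Step 2 — input power: P_in = P/eta = 12024.7 / 0.84 = 14320 W
Therefore the shaft input power required = 14320 W.


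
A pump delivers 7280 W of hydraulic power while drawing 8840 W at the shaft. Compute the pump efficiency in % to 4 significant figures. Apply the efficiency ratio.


Approach: apply the efficiency ratio, eta = (P_out/P_in)*100.
eta = (7280 / 8840) * 100 = 82.35 %
Therefore the pump efficiency = 82.35 %.


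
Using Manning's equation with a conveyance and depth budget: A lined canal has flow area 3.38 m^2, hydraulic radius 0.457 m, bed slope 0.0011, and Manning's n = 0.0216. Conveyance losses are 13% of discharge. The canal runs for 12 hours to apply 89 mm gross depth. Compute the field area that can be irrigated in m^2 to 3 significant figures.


Approach: apply Manning's equation with a conveyance and depth budget, Q = (1/n)*A*R^(2/3)*S^(1/2); Q_field = Q*(1-loss); Area = Q_field*t/(d/1000).
Step 1 — canal discharge (Manning's equation):
  Q = (1/0.0216) * 3.38 * 0.457^(2/3) * 0.0011^(1/2) = 3.0792 m^3/s
Step 2 — delivered flow: Q_field = 3.0792*(1 - 13/100) = 2.6789 m^3/s
Step 3 — volume delivered: V = 2.6789 * 12*3600 = 115730 m^3
Step 4 — area served: A = V / (depth/1000) = 115730 / 0.089 = 1300000 m^2
Therefore the field area that can be irrigated = 1300000 m^2.


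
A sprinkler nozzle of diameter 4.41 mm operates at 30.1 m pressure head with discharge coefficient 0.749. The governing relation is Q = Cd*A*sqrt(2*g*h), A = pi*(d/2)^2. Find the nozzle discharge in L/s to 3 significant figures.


A = pi*(4.41e-3/2)^2 = 1.5275e-05 m^2
Q = 0.749 * 1.5275e-05 * sqrt(2*9.81*30.1) * 1000 = 0.278 L/s
Therefore the nozzle discharge = 0.278 L/s.


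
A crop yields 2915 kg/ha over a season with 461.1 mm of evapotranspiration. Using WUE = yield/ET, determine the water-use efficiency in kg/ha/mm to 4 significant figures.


WUE = 2915 / 461.1 = 6.322 kg/ha/mm
Therefore the water-use efficiency = 6.322 kg/ha/mm.


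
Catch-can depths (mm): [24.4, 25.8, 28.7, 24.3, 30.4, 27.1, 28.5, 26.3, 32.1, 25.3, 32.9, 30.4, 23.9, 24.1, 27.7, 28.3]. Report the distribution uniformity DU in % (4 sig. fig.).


Approach: apply the low-quarter distribution uniformity, DU = (mean of lowest quarter of readings / overall mean)*100.
sorted lowest 4 of 16: [23.9, 24.1, 24.3, 24.4] -> mean = 24.1750 mm
overall mean = 27.5125 mm
DU = (24.1750/27.5125)*100 = 87.87 %
Therefore the distribution uniformity DU = 87.87 %.


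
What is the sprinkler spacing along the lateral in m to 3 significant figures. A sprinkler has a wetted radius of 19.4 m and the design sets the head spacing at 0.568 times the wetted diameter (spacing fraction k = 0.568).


Approach: apply the sprinkler spacing rule (spacing as a fraction of wetted diameter), S = k*(2*R).
S = 0.568 * (2 * 19.4) = 22.0 m
Therefore the sprinkler spacing along the lateral = 22.0 m.


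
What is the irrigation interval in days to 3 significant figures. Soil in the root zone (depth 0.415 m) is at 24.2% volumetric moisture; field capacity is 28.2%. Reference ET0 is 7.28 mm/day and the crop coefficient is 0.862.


Approach: apply soil-water budget scheduling, SMD = (FC-theta)/100*depth*1000; ETc = ET0*Kc; interval = SMD/ETc.
Step 1 — soil moisture deficit:
  SMD = (28.2 - 24.2)/100 * 0.415 * 1000 = 16.600 mm
Step 2 — daily crop ET (ETc = ET0*Kc):
  ETc = 7.28 * 0.862 = 6.2754 mm/day
Step 3 — irrigation interval (SMD/ETc):
  interval = 16.600 / 6.2754 = 2.65 days
Therefore the irrigation interval = 2.65 days.


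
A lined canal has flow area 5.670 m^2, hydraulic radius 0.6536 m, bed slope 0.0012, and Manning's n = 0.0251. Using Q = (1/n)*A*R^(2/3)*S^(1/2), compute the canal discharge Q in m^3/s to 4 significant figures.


Q = (1/0.0251) * 5.670 * 0.6536^(2/3) * 0.0012^(1/2) = 5.894 m^3/s
Therefore the canal discharge Q = 5.894 m^3/s.


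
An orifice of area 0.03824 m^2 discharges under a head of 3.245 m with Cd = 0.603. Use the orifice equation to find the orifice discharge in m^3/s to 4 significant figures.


Approach: apply the orifice equation, Q = Cd*A*sqrt(2*g*h).
Q = 0.603 * 0.03824 * sqrt(2*9.81*3.245) = 0.1840 m^3/s
Therefore the orifice discharge = 0.1840 m^3/s.


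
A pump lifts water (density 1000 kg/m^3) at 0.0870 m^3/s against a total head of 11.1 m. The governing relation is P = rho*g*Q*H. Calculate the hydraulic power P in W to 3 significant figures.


P = 1000 * 9.81 * 0.0870 * 11.1 = 9470 W
Therefore the hydraulic power P = 9470 W.


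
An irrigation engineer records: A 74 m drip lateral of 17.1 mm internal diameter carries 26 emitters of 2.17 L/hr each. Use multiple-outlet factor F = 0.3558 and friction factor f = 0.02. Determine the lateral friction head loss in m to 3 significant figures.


Approach: apply Darcy-Weisbach with the multiple-outlet F-factor, Q = n*q/(3600*1000) m^3/s; v = Q/A; hf = F*f*(L/D)*(v^2/(2g)).
Q = 26*2.17/(3600*1000) = 1.5672e-05 m^3/s
A = pi*(17.1e-3/2)^2 = 2.2966e-04 m^2, so v = Q/A = 0.068241 m/s
hf = 0.3558*0.02*(74/0.0171)*(0.068241^2/(2*9.81)) = 0.00731 m
Therefore the lateral friction head loss = 0.00731 m.


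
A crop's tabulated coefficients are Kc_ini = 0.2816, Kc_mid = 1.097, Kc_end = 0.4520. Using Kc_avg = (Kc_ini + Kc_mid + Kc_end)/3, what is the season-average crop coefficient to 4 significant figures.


Kc_avg = (0.2816 + 1.097 + 0.4520)/3 = 0.6102
Therefore the season-average crop coefficient = 0.6102.


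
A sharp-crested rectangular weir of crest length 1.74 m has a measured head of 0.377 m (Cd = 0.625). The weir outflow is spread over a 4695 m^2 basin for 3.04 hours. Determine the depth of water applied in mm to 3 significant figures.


Approach: apply the rectangular weir equation with a volume-to-depth conversion, Q = (2/3)*Cd*L*sqrt(2g)*H^1.5; d = Q*t/A * 1000.
Step 1 — weir discharge:
  Q = (2/3)*0.625*1.74*sqrt(2*9.81)*0.377^1.5 = 0.74336 m^3/s
Step 2 — volume: V = 0.74336 * 3.04*3600 = 8135.3 m^3
Step 3 — depth: d = V/A * 1000 = 8135.3/4695 * 1000 = 1730 mm
Therefore the depth of water applied = 1730 mm.


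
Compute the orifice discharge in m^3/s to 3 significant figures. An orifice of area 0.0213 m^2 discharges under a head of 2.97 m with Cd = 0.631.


Approach: apply the orifice equation, Q = Cd*A*sqrt(2*g*h).
Q = 0.631 * 0.0213 * sqrt(2*9.81*2.97) = 0.103 m^3/s
Therefore the orifice discharge = 0.103 m^3/s.


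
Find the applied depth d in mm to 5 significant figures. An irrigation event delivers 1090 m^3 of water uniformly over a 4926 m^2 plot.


Approach: apply depth from volume over area, d = (V/A)*1000.
d = (1090 / 4926) * 1000 = 221.27 mm
Therefore the applied depth d = 221.27 mm.


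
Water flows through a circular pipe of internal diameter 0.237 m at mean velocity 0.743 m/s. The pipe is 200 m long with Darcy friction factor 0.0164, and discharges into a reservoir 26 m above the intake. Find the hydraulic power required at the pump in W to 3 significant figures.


Approach: apply continuity + Darcy-Weisbach + hydraulic power, Q = A*v; hf = f*(L/D)*(v^2/(2g)); H = static + hf; P = rho*g*Q*H.
Step 1 — flow rate (continuity, Q = A*v):
  A = pi*(0.237/2)^2 = 0.044115 m^2
  Q = 0.044115 * 0.743 = 0.032777 m^3/s
Step 2 — friction head loss (Darcy-Weisbach):
  hf = 0.0164 * (200/0.237) * (0.743^2 / (2*9.81))
  hf = 0.38941 m
Step 3 — total head: H = 26 + 0.38941 = 26.389 m
Step 4 — hydraulic power (P = rho*g*Q*H):
  P = 1000 * 9.81 * 0.032777 * 26.389 = 8490 W
Therefore the hydraulic power required at the pump = 8490 W.


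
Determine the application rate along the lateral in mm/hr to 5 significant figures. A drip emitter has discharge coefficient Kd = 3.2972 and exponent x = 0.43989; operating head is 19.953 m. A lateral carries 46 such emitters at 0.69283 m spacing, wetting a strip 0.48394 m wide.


Approach: apply the emitter equation with a lateral mass balance, q = Kd*h^x; Q = n*q; rate = Q/(n*spacing*width).
Step 1 — single emitter flow (q = Kd*h^x):
  q = 3.2972 * 19.953^0.43989 = 12.30285 L/hr
Step 2 — total lateral flow: Q = 46 * 12.30285 = 565.9313 L/hr
Step 3 — wetted area: A = 46 * 0.69283 * 0.48394 = 15.42325 m^2
Step 4 — application rate: Q/A = 565.9313/15.42325 = 36.693 mm/hr
Therefore the application rate along the lateral = 36.693 mm/hr.


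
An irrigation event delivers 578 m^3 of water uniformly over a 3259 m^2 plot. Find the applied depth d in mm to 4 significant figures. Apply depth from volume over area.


Approach: apply depth from volume over area, d = (V/A)*1000.
d = (578 / 3259) * 1000 = 177.4 mm
Therefore the applied depth d = 177.4 mm.


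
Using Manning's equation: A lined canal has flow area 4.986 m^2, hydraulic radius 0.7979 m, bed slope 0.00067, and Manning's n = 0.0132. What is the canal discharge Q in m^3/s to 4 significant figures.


Approach: apply Manning's equation, Q = (1/n)*A*R^(2/3)*S^(1/2).
Q = (1/0.0132) * 4.986 * 0.7979^(2/3) * 0.00067^(1/2) = 8.411 m^3/s
Therefore the canal discharge Q = 8.411 m^3/s.


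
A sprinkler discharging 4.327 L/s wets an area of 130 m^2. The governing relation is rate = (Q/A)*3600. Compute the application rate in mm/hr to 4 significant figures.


rate = (4.327 / 130) * 3600 = 119.8 mm/hr
Therefore the application rate = 119.8 mm/hr.


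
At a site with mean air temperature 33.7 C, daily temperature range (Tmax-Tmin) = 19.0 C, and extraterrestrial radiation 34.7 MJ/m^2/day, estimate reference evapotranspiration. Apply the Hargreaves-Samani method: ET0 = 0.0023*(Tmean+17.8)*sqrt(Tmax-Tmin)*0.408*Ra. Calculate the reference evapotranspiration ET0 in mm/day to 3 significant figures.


ET0 = 0.0023*(33.7+17.8)*sqrt(19.0)*0.408*34.7 = 7.31 mm/day
Therefore the reference evapotranspiration ET0 = 7.31 mm/day.


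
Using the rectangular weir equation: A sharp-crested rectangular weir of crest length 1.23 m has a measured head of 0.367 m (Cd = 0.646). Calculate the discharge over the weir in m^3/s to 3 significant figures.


Approach: apply the rectangular weir equation, Q = (2/3)*Cd*L*sqrt(2g)*H^1.5.
Q = (2/3)*0.646*1.23*sqrt(2*9.81)*0.367^1.5 = 0.522 m^3/s
Therefore the discharge over the weir = 0.522 m^3/s.


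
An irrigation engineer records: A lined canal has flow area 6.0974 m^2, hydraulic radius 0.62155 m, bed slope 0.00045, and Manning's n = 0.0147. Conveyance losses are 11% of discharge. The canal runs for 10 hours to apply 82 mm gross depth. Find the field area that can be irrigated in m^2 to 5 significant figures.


Approach: apply Manning's equation with a conveyance and depth budget, Q = (1/n)*A*R^(2/3)*S^(1/2); Q_field = Q*(1-loss); Area = Q_field*t/(d/1000).
Step 1 — canal discharge (Manning's equation):
  Q = (1/0.0147) * 6.0974 * 0.62155^(2/3) * 0.00045^(1/2) = 6.408420 m^3/s
Step 2 — delivered flow: Q_field = 6.408420*(1 - 11/100) = 5.703494 m^3/s
Step 3 — volume delivered: V = 5.703494 * 10*3600 = 205325.8 m^3
Step 4 — area served: A = V / (depth/1000) = 205325.8 / 0.082 = 2504000 m^2
Therefore the field area that can be irrigated = 2504000 m^2.


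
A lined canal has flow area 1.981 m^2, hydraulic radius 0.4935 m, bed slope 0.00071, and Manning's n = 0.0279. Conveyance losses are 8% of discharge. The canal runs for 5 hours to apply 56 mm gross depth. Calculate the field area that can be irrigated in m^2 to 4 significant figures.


Approach: apply Manning's equation with a conveyance and depth budget, Q = (1/n)*A*R^(2/3)*S^(1/2); Q_field = Q*(1-loss); Area = Q_field*t/(d/1000).
Step 1 — canal discharge (Manning's equation):
  Q = (1/0.0279) * 1.981 * 0.4935^(2/3) * 0.00071^(1/2) = 1.18150 m^3/s
Step 2 — delivered flow: Q_field = 1.18150*(1 - 8/100) = 1.08698 m^3/s
Step 3 — volume delivered: V = 1.08698 * 5*3600 = 19565.7 m^3
Step 4 — area served: A = V / (depth/1000) = 19565.7 / 0.056 = 349400 m^2
Therefore the field area that can be irrigated = 349400 m^2.


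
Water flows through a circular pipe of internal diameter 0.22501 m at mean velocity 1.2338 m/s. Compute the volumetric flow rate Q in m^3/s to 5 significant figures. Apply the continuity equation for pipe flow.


Approach: apply the continuity equation for pipe flow, Q = A * v with A = pi*(D/2)^2.
A = pi*(0.22501/2)^2 = 0.03976432 m^2
Q = 0.03976432 * 1.2338 = 0.049061 m^3/s
Therefore the volumetric flow rate Q = 0.049061 m^3/s.


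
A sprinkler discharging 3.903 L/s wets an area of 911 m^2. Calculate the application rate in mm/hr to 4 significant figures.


Approach: apply the application rate relation, rate = (Q/A)*3600.
rate = (3.903 / 911) * 3600 = 15.42 mm/hr
Therefore the application rate = 15.42 mm/hr.


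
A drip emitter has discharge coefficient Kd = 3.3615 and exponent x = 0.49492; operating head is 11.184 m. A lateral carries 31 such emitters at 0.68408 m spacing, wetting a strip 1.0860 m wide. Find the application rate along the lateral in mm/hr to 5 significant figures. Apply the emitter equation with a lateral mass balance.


Approach: apply the emitter equation with a lateral mass balance, q = Kd*h^x; Q = n*q; rate = Q/(n*spacing*width).
Step 1 — single emitter flow (q = Kd*h^x):
  q = 3.3615 * 11.184^0.49492 = 11.10465 L/hr
Step 2 — total lateral flow: Q = 31 * 11.10465 = 344.2441 L/hr
Step 3 — wetted area: A = 31 * 0.68408 * 1.0860 = 23.03024 m^2
Step 4 — application rate: Q/A = 344.2441/23.03024 = 14.947 mm/hr
Therefore the application rate along the lateral = 14.947 mm/hr.


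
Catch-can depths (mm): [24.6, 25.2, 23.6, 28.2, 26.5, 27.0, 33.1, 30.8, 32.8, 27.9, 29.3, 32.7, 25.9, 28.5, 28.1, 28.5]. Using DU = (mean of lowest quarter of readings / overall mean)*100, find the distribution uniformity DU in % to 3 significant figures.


sorted lowest 4 of 16: [23.6, 24.6, 25.2, 25.9] -> mean = 24.825 mm
overall mean = 28.294 mm
DU = (24.825/28.294)*100 = 87.7 %
Therefore the distribution uniformity DU = 87.7 %.


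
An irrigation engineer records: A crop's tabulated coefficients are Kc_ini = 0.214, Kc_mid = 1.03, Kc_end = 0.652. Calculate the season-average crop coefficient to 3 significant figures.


Approach: apply a simple seasonal average, Kc_avg = (Kc_ini + Kc_mid + Kc_end)/3.
Kc_avg = (0.214 + 1.03 + 0.652)/3 = 0.632
Therefore the season-average crop coefficient = 0.632.


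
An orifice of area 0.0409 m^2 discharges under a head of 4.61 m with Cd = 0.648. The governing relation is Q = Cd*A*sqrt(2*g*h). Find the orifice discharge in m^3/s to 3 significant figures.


Q = 0.648 * 0.0409 * sqrt(2*9.81*4.61) = 0.252 m^3/s
Therefore the orifice discharge = 0.252 m^3/s.


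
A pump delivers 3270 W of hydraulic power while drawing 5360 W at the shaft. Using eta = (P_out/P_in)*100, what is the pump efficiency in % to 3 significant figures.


eta = (3270 / 5360) * 100 = 61.0 %
Therefore the pump efficiency = 61.0 %.


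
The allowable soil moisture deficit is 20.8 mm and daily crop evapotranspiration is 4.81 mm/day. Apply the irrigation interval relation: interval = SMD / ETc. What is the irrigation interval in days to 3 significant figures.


interval = 20.8 / 4.81 = 4.32 days
Therefore the irrigation interval = 4.32 days.


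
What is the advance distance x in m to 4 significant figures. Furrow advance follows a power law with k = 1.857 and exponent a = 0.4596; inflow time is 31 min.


Approach: apply the power-law advance function, x = k*t^a.
x = 1.857 * 31^0.4596 = 9.000 m
Therefore the advance distance x = 9.000 m.


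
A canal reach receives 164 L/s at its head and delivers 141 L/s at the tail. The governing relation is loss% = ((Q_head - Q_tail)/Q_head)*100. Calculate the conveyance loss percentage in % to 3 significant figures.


loss = ((164 - 141)/164)*100 = 14.0 %
Therefore the conveyance loss percentage = 14.0 %.


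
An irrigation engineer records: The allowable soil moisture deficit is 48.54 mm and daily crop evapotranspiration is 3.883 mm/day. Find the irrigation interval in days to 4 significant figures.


Approach: apply the irrigation interval relation, interval = SMD / ETc.
interval = 48.54 / 3.883 = 12.50 days
Therefore the irrigation interval = 12.50 days.


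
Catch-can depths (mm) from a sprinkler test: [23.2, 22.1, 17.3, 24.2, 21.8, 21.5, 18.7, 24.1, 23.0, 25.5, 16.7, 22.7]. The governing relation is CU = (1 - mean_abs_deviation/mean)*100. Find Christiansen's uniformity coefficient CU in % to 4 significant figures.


mean = 21.7333 mm
mean |d_i - mean| = 2.12222 mm
CU = (1 - 2.12222/21.7333)*100 = 90.24 %
Therefore Christiansen's uniformity coefficient CU = 90.24 %.


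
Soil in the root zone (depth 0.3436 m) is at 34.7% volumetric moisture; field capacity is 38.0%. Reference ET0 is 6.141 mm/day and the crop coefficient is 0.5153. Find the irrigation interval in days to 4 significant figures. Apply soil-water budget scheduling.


Approach: apply soil-water budget scheduling, SMD = (FC-theta)/100*depth*1000; ETc = ET0*Kc; interval = SMD/ETc.
Step 1 — soil moisture deficit:
  SMD = (38.0 - 34.7)/100 * 0.3436 * 1000 = 11.3388 mm
Step 2 — daily crop ET (ETc = ET0*Kc):
  ETc = 6.141 * 0.5153 = 3.16446 mm/day
Step 3 — irrigation interval (SMD/ETc):
  interval = 11.3388 / 3.16446 = 3.583 days
Therefore the irrigation interval = 3.583 days.


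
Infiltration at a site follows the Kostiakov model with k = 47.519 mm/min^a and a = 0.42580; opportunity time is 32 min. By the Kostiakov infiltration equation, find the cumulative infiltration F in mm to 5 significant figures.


Approach: apply the Kostiakov infiltration equation, F = k*t^a.
F = 47.519 * 32^0.42580 = 207.85 mm
Therefore the cumulative infiltration F = 207.85 mm.


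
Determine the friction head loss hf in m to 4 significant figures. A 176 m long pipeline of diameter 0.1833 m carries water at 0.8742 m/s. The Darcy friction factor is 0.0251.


Approach: apply the Darcy-Weisbach equation, hf = f*(L/D)*(v^2/(2g)).
hf = 0.0251 * (176/0.1833) * (0.8742^2 / (2*9.81))
hf = 0.9387 m
Therefore the friction head loss hf = 0.9387 m.


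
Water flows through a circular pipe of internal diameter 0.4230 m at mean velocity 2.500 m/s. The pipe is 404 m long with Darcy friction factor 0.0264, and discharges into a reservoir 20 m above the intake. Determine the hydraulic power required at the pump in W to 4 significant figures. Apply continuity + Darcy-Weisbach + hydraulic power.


Approach: apply continuity + Darcy-Weisbach + hydraulic power, Q = A*v; hf = f*(L/D)*(v^2/(2g)); H = static + hf; P = rho*g*Q*H.
Step 1 — flow rate (continuity, Q = A*v):
  A = pi*(0.4230/2)^2 = 0.140531 m^2
  Q = 0.140531 * 2.500 = 0.351326 m^3/s
Step 2 — friction head loss (Darcy-Weisbach):
  hf = 0.0264 * (404/0.4230) * (2.500^2 / (2*9.81))
  hf = 8.03204 m
Step 3 — total head: H = 20 + 8.03204 = 28.0320 m
Step 4 — hydraulic power (P = rho*g*Q*H):
  P = 1000 * 9.81 * 0.351326 * 28.0320 = 96610 W
Therefore the hydraulic power required at the pump = 96610 W.


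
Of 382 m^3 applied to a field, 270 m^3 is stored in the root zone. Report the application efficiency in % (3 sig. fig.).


Approach: apply the application efficiency ratio, Ea = (stored/applied)*100.
Ea = (270/382)*100 = 70.7 %
Therefore the application efficiency = 70.7 %.


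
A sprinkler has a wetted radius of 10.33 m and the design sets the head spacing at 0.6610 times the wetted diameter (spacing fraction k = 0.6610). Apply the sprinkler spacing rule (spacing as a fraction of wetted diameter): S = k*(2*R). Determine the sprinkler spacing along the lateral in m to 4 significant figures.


S = 0.6610 * (2 * 10.33) = 13.66 m
Therefore the sprinkler spacing along the lateral = 13.66 m.


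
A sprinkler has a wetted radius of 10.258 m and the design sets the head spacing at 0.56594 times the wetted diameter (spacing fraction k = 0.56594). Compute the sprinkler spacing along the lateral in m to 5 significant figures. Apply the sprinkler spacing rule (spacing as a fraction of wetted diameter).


Approach: apply the sprinkler spacing rule (spacing as a fraction of wetted diameter), S = k*(2*R).
S = 0.56594 * (2 * 10.258) = 11.611 m
Therefore the sprinkler spacing along the lateral = 11.611 m.


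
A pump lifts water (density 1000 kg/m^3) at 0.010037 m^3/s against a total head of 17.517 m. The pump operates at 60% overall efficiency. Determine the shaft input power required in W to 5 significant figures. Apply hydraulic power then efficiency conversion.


Approach: apply hydraulic power then efficiency conversion, P = rho*g*Q*H; P_in = P/eta.
Step 1 — hydraulic power (P = rho*g*Q*H):
  P = 1000 * 9.81 * 0.010037 * 17.517 = 1724.776 W
Step 2 — input power: P_in = P/eta = 1724.776 / 0.6 = 2874.6 W
Therefore the shaft input power required = 2874.6 W.


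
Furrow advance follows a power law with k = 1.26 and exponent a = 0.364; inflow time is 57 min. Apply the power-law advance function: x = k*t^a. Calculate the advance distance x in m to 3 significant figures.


x = 1.26 * 57^0.364 = 5.49 m
Therefore the advance distance x = 5.49 m.


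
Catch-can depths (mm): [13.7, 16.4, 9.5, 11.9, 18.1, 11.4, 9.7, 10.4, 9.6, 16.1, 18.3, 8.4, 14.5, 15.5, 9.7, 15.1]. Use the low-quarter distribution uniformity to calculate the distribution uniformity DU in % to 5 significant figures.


Approach: apply the low-quarter distribution uniformity, DU = (mean of lowest quarter of readings / overall mean)*100.
sorted lowest 4 of 16: [8.4, 9.5, 9.6, 9.7] -> mean = 9.300000 mm
overall mean = 13.01875 mm
DU = (9.300000/13.01875)*100 = 71.435 %
Therefore the distribution uniformity DU = 71.435 %.


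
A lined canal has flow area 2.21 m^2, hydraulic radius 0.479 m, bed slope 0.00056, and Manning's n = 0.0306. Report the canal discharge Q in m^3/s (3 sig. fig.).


Approach: apply Manning's equation, Q = (1/n)*A*R^(2/3)*S^(1/2).
Q = (1/0.0306) * 2.21 * 0.479^(2/3) * 0.00056^(1/2) = 1.05 m^3/s
Therefore the canal discharge Q = 1.05 m^3/s.


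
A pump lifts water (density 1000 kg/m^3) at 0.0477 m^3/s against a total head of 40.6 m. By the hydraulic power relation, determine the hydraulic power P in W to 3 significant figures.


Approach: apply the hydraulic power relation, P = rho*g*Q*H.
P = 1000 * 9.81 * 0.0477 * 40.6 = 19000 W
Therefore the hydraulic power P = 19000 W.


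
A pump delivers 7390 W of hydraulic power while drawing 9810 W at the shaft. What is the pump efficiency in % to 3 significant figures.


Approach: apply the efficiency ratio, eta = (P_out/P_in)*100.
eta = (7390 / 9810) * 100 = 75.3 %
Therefore the pump efficiency = 75.3 %.


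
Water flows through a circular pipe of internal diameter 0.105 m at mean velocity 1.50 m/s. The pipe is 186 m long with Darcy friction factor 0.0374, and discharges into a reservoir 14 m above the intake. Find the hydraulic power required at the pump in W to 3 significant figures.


Approach: apply continuity + Darcy-Weisbach + hydraulic power, Q = A*v; hf = f*(L/D)*(v^2/(2g)); H = static + hf; P = rho*g*Q*H.
Step 1 — flow rate (continuity, Q = A*v):
  A = pi*(0.105/2)^2 = 0.0086590 m^2
  Q = 0.0086590 * 1.50 = 0.012989 m^3/s
Step 2 — friction head loss (Darcy-Weisbach):
  hf = 0.0374 * (186/0.105) * (1.50^2 / (2*9.81))
  hf = 7.5976 m
Step 3 — total head: H = 14 + 7.5976 = 21.598 m
Step 4 — hydraulic power (P = rho*g*Q*H):
  P = 1000 * 9.81 * 0.012989 * 21.598 = 2750 W
Therefore the hydraulic power required at the pump = 2750 W.


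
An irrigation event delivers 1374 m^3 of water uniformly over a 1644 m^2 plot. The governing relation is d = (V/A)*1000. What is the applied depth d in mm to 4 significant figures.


d = (1374 / 1644) * 1000 = 835.8 mm
Therefore the applied depth d = 835.8 mm.


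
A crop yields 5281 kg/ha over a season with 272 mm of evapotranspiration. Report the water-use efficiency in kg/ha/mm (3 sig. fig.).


Approach: apply the water-use efficiency ratio, WUE = yield/ET.
WUE = 5281 / 272 = 19.4 kg/ha/mm
Therefore the water-use efficiency = 19.4 kg/ha/mm.


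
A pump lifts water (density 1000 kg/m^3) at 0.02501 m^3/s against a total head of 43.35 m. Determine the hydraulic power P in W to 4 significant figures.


Approach: apply the hydraulic power relation, P = rho*g*Q*H.
P = 1000 * 9.81 * 0.02501 * 43.35 = 10640 W
Therefore the hydraulic power P = 10640 W.


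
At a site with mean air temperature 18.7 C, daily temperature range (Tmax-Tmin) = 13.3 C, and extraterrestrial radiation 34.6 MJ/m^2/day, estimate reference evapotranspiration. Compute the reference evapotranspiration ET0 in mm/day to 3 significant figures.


Approach: apply the Hargreaves-Samani method, ET0 = 0.0023*(Tmean+17.8)*sqrt(Tmax-Tmin)*0.408*Ra.
ET0 = 0.0023*(18.7+17.8)*sqrt(13.3)*0.408*34.6 = 4.32 mm/day
Therefore the reference evapotranspiration ET0 = 4.32 mm/day.


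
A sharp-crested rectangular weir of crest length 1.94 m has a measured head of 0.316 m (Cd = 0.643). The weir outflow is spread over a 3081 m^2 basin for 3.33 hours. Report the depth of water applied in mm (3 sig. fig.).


Approach: apply the rectangular weir equation with a volume-to-depth conversion, Q = (2/3)*Cd*L*sqrt(2g)*H^1.5; d = Q*t/A * 1000.
Step 1 — weir discharge:
  Q = (2/3)*0.643*1.94*sqrt(2*9.81)*0.316^1.5 = 0.65434 m^3/s
Step 2 — volume: V = 0.65434 * 3.33*3600 = 7844.2 m^3
Step 3 — depth: d = V/A * 1000 = 7844.2/3081 * 1000 = 2550 mm
Therefore the depth of water applied = 2550 mm.


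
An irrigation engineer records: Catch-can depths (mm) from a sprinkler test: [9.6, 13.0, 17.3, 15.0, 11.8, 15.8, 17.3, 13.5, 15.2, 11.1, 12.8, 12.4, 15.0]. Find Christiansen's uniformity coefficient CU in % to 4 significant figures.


Approach: apply Christiansen's uniformity coefficient, CU = (1 - mean_abs_deviation/mean)*100.
mean = 13.8308 mm
mean |d_i - mean| = 1.94083 mm
CU = (1 - 1.94083/13.8308)*100 = 85.97 %
Therefore Christiansen's uniformity coefficient CU = 85.97 %.


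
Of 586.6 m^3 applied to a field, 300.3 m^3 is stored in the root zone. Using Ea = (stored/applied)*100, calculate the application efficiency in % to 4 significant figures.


Ea = (300.3/586.6)*100 = 51.19 %
Therefore the application efficiency = 51.19 %.


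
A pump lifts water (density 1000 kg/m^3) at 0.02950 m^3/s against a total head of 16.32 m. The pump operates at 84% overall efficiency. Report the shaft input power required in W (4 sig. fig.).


Approach: apply hydraulic power then efficiency conversion, P = rho*g*Q*H; P_in = P/eta.
Step 1 — hydraulic power (P = rho*g*Q*H):
  P = 1000 * 9.81 * 0.02950 * 16.32 = 4722.93 W
Step 2 — input power: P_in = P/eta = 4722.93 / 0.84 = 5623 W
Therefore the shaft input power required = 5623 W.


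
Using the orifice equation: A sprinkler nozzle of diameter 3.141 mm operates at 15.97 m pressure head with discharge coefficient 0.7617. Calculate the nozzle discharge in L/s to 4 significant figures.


Approach: apply the orifice equation, Q = Cd*A*sqrt(2*g*h), A = pi*(d/2)^2.
A = pi*(3.141e-3/2)^2 = 7.74864e-06 m^2
Q = 0.7617 * 7.74864e-06 * sqrt(2*9.81*15.97) * 1000 = 0.1045 L/s
Therefore the nozzle discharge = 0.1045 L/s.


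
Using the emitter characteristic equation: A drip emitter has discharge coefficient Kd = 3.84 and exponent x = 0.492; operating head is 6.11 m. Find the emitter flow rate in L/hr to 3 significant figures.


Approach: apply the emitter characteristic equation, q = Kd * h^x.
q = 3.84 * 6.11^0.492 = 9.36 L/hr
Therefore the emitter flow rate = 9.36 L/hr.


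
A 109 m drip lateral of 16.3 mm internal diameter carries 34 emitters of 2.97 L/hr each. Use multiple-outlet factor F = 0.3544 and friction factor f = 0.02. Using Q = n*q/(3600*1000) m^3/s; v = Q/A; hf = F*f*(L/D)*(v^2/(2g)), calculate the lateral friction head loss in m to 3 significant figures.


Q = 34*2.97/(3600*1000) = 2.8050e-05 m^3/s
A = pi*(16.3e-3/2)^2 = 2.0867e-04 m^2, so v = Q/A = 0.13442 m/s
hf = 0.3544*0.02*(109/0.0163)*(0.13442^2/(2*9.81)) = 0.0437 m
Therefore the lateral friction head loss = 0.0437 m.


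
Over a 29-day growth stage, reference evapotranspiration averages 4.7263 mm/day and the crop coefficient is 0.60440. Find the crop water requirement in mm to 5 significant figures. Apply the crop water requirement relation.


Approach: apply the crop water requirement relation, CWR = ET0 * Kc * days.
CWR = 4.7263 * 0.60440 * 29 = 82.841 mm
Therefore the crop water requirement = 82.841 mm.


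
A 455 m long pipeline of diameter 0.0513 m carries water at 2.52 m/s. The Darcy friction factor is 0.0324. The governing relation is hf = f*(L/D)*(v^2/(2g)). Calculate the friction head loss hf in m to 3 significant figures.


hf = 0.0324 * (455/0.0513) * (2.52^2 / (2*9.81))
hf = 93.0 m
Therefore the friction head loss hf = 93.0 m.


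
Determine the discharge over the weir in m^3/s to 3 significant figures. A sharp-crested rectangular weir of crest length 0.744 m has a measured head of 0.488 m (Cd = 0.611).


Approach: apply the rectangular weir equation, Q = (2/3)*Cd*L*sqrt(2g)*H^1.5.
Q = (2/3)*0.611*0.744*sqrt(2*9.81)*0.488^1.5 = 0.458 m^3/s
Therefore the discharge over the weir = 0.458 m^3/s.


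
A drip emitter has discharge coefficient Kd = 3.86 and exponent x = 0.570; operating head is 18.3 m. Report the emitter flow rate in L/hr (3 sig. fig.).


Approach: apply the emitter characteristic equation, q = Kd * h^x.
q = 3.86 * 18.3^0.570 = 20.2 L/hr
Therefore the emitter flow rate = 20.2 L/hr.


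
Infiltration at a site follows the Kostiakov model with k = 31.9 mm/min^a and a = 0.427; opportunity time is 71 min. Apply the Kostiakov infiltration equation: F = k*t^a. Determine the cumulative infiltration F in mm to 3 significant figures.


F = 31.9 * 71^0.427 = 197 mm
Therefore the cumulative infiltration F = 197 mm.


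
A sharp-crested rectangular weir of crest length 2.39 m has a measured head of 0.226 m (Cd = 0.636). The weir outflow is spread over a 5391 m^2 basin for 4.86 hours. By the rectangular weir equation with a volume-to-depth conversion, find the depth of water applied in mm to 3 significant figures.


Approach: apply the rectangular weir equation with a volume-to-depth conversion, Q = (2/3)*Cd*L*sqrt(2g)*H^1.5; d = Q*t/A * 1000.
Step 1 — weir discharge:
  Q = (2/3)*0.636*2.39*sqrt(2*9.81)*0.226^1.5 = 0.48225 m^3/s
Step 2 — volume: V = 0.48225 * 4.86*3600 = 8437.5 m^3
Step 3 — depth: d = V/A * 1000 = 8437.5/5391 * 1000 = 1570 mm
Therefore the depth of water applied = 1570 mm.
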